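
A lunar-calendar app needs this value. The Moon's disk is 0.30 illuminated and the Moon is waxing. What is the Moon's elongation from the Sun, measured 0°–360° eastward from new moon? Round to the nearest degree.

66°

cos θ = 1 − 2f = 0.400, giving a principal value of 66.4°.
Waxing ⇒ before full, so θ = 66.4°.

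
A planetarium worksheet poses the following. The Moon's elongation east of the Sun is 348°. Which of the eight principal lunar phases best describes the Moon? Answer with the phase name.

new moon

348° lies in the new moon sector of the 8-phase cycle.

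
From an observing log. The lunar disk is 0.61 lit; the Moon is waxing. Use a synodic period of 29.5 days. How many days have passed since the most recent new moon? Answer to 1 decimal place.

Invert f = (1 − cos θ)/2 to get cos θ = 1 − 2(0.61) = -0.220, hence θ₀ = arccos -0.220 = 102.7°.
Waxing ⇒ before full, so θ = 102.7°.
That fraction of the synodic month is 102.7/360 × 29.5 d ≈ 8.42 d.

8.4 days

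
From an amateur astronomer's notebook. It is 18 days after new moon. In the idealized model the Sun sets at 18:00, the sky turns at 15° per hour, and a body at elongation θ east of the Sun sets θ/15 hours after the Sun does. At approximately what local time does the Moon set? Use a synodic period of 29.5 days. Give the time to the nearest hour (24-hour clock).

09:00

The Moon has covered 18/29.5 of its cycle, so θ ≈ 360° × 18/29.5 = 219.7°.
Delay after the Sun = 219.7° / (15°/h) ≈ 14.64 h.
18:00 + 14.64 h ≈ 08:39 → 09:00 to the nearest hour.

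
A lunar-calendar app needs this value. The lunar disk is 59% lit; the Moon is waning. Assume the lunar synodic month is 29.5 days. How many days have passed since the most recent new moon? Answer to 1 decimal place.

Invert f = (1 − cos θ)/2 to get cos θ = 1 − 2(0.59) = -0.180, hence θ₀ = arccos -0.180 = 100.4°.
A waning Moon lies in 180°–360°, so θ = 360° − 100.4° = 259.6°.
That fraction of the synodic month is 259.6/360 × 29.5 d ≈ 21.28 d.

21.3 days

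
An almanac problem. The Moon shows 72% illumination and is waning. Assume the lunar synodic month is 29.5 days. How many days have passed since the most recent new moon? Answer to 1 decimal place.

20.0 days

From f = (1 − cos θ)/2: cos θ = 1 − 2×0.72 = -0.440; arccos → 116.1°.
A waning Moon lies in 180°–360°, so θ = 360° − 116.1° = 243.9°.
At 360°/29.5 d per day, 243.9° corresponds to 19.99 days.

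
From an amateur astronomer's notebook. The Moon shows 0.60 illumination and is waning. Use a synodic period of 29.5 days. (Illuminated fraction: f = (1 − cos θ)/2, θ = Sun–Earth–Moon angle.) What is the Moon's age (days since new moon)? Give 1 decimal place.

From f = (1 − cos θ)/2: cos θ = 1 − 2×0.60 = -0.200; arccos → 101.5°.
A waning Moon lies in 180°–360°, so θ = 360° − 101.5° = 258.5°.
At 360°/29.5 d per day, 258.5° corresponds to 21.18 days.

21.2 days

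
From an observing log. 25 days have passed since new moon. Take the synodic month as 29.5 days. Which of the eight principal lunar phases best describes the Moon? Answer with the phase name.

waning crescent

At 25/29.5 of the cycle, θ ≈ 305° — the waning crescent range.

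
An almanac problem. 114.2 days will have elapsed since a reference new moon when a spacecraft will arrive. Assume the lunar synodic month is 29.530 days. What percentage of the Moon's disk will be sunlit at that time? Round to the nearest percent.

16%

Reduce mod P: 114.2 − 3×29.530 = 25.61 d into the current lunation.
Elongation θ = 360° × 25.61/29.530 ≈ 312.2°.
cos 312.2° = 0.672, so f = (1 − 0.672)/2 = 0.164, so 16%.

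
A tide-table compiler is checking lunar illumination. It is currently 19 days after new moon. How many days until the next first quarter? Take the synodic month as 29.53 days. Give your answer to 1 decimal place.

First quarter is 0.25 of the way through the cycle: age 0.25 × 29.53 = 7.383 d.
Already past this cycle's first quarter; the next is at 7.383 + 29.53 = 36.913 d, so 36.913 − 19 = 17.913 days.

17.9 days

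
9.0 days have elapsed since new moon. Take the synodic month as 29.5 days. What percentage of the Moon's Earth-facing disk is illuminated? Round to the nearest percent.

The Moon has covered 9.0/29.5 of its cycle, so θ ≈ 360° × 9.0/29.5 = 109.8°.
With cos θ = (-0.339), the lit fraction is (1 − (-0.339))/2 ≈ 0.670, so 67%.

67%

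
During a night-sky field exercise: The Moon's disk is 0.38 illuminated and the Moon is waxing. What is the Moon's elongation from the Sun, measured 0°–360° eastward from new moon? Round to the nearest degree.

From f = (1 − cos θ)/2: cos θ = 1 − 2×0.38 = 0.240; arccos → 76.1°.
The Moon is waxing (0°–180°), so θ = 76.1° directly.

76°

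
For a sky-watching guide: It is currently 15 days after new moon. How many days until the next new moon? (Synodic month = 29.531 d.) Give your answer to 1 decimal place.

14.5 days

The next new moon completes the synodic month: 29.531 − 15 = 14.531 days.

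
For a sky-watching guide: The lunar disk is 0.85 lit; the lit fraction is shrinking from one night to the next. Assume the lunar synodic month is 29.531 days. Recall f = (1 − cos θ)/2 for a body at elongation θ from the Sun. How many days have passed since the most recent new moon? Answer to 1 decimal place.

From f = (1 − cos θ)/2: cos θ = 1 − 2×0.85 = -0.700; arccos → 134.4°.
Since the Moon is past full (waning), take the reflex angle: θ = 360° − 134.4° = 225.6°.
Age = 29.531 × 225.6°/360° ≈ 18.50 days.

18.5 days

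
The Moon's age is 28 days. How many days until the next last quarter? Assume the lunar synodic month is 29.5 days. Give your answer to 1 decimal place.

Last quarter occurs at elongation 270°, i.e. at age 29.5 × 270/360 = 22.125 d.
This lunation's last quarter (22.125 d) has passed, so add one period: 51.625 − 28 = 23.625 days.

23.6 days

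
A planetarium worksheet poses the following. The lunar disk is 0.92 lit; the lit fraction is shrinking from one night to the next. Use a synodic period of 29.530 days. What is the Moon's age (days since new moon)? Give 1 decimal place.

17.5 days

From f = (1 − cos θ)/2: cos θ = 1 − 2×0.92 = -0.840; arccos → 147.1°.
Waning ⇒ past full, so θ = 360° − 147.1° = 212.9°.
At 360°/29.530 d per day, 212.9° corresponds to 17.46 days.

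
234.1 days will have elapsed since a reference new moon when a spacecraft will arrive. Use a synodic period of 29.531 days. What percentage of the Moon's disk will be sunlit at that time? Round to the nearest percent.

234.1 d spans 7 complete synodic months (7 × 29.531 = 206.72 d) plus 27.38 d.
Phase angle: θ = 360°·(27.38 d)/(29.531 d) = 333.8°.
Illuminated fraction = (1 − cos 333.8°)/2 = (1 − 0.897)/2 ≈ 0.051, so 5%.

5%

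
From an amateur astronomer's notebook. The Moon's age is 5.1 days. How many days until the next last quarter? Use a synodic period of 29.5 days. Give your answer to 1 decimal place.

17.0 days

Last quarter occurs at elongation 270°, i.e. at age 29.5 × 270/360 = 22.125 d.
That is 22.125 − 5.1 = 17.025 days ahead.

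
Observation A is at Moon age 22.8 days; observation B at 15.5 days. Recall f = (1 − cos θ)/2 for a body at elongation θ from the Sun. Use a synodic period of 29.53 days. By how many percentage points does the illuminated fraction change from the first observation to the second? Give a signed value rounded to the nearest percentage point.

+56 percentage points

θ₁ = 360° × 22.8/29.53 = 278.0°, f₁ = (1 − cos θ₁)/2 = 0.431.
θ₂ = 360° × 15.5/29.53 = 189.0°, f₂ = (1 − cos θ₂)/2 = 0.994.
Change = f₂ − f₁ = +0.563 → +56 percentage points.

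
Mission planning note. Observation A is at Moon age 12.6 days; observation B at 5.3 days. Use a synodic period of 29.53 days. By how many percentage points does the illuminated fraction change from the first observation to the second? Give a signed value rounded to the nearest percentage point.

-66 pp

First observation: θ = 360°·12.6/29.53 = 153.6°, so f = 0.948.
Second observation: θ = 64.6°, f = 0.286.
Δf = 0.286 − 0.948 = -0.662, i.e. -66 pp.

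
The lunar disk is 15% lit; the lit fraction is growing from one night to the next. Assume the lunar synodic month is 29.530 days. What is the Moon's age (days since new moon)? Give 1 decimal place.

Invert f = (1 − cos θ)/2 to get cos θ = 1 − 2(0.15) = 0.700, hence θ₀ = arccos 0.700 = 45.6°.
The Moon is waxing (0°–180°), so θ = 45.6° directly.
Age = 29.530 × 45.6°/360° ≈ 3.74 days.

3.7 days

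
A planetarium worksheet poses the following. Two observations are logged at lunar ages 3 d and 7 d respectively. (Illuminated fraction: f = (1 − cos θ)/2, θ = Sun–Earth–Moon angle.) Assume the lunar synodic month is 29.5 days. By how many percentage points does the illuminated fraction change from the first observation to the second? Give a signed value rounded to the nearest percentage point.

+36 pp

θ₁ = 360° × 3/29.5 = 36.6°, f₁ = (1 − cos θ₁)/2 = 0.099.
θ₂ = 360° × 7/29.5 = 85.4°, f₂ = (1 − cos θ₂)/2 = 0.460.
Change = f₂ − f₁ = +0.361 → +36 percentage points.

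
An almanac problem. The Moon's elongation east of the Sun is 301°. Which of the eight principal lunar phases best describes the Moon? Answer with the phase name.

301° lies in the waning crescent sector of the 8-phase cycle.

waning crescent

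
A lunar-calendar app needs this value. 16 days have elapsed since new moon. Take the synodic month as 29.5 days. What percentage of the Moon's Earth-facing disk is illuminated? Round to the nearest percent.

98%

Elongation θ = 360° × 16/29.5 ≈ 195.3°.
Illuminated fraction = (1 − cos 195.3°)/2 = (1 − (-0.965))/2 ≈ 0.982, so 98%.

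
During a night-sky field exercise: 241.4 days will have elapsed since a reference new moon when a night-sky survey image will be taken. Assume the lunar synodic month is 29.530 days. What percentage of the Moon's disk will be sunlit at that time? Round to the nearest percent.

Reduce mod P: 241.4 − 8×29.530 = 5.16 d into the current lunation.
Elongation θ = 360° × 5.16/29.530 ≈ 62.9°.
cos 62.9° = 0.455, so f = (1 − 0.455)/2 = 0.272, so 27%.

27%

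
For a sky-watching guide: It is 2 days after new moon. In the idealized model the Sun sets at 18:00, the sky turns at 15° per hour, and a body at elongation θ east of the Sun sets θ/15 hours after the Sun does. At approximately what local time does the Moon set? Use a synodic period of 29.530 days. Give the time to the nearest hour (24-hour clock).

Phase angle: θ = 360°·(2 d)/(29.530 d) = 24.4°.
At 15° of sky rotation per hour, 24.4° corresponds to a 1.63 h lag.
18:00 + 1.63 h ≈ 19:38 → 20:00 to the nearest hour.

20:00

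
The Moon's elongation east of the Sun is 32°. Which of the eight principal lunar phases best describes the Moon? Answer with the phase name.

waxing crescent

The waxing crescent sector spans roughly 22°–68°; 32° falls inside it.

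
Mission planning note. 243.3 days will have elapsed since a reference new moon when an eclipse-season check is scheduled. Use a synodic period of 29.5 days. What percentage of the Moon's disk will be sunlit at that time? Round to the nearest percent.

243.3/29.5 = 8.247 lunations, so 8 complete cycles and 7.30 d into the next.
The Moon has covered 7.30/29.5 of its cycle, so θ ≈ 360° × 7.30/29.5 = 89.1°.
With cos θ = 0.016, the lit fraction is (1 − 0.016)/2 ≈ 0.492, so 49%.

49%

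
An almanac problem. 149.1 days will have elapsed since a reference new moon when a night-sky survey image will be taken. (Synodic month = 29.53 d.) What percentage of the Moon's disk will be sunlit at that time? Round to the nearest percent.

Reduce mod P: 149.1 − 5×29.53 = 1.45 d into the current lunation.
Elongation θ = 360° × 1.45/29.53 ≈ 17.7°.
With cos θ = 0.953, the lit fraction is (1 − 0.953)/2 ≈ 0.024, so 2%.

2%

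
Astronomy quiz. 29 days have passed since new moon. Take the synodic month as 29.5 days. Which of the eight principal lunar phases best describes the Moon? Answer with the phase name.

new moon

θ ≈ 360° × 29/29.5 = 354°, which falls in the new moon sector.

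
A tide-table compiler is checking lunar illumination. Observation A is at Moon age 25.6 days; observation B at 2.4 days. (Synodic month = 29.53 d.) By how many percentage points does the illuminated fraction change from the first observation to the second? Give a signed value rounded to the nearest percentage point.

θ₁ = 360° × 25.6/29.53 = 312.1°, f₁ = (1 − cos θ₁)/2 = 0.165.
θ₂ = 360° × 2.4/29.53 = 29.3°, f₂ = (1 − cos θ₂)/2 = 0.064.
Change = f₂ − f₁ = -0.101 → -10 percentage points.

-10 pp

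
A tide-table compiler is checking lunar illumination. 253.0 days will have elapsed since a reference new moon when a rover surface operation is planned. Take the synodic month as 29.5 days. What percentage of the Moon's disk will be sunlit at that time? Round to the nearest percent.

253.0/29.5 = 8.576 lunations, so 8 complete cycles and 17.00 d into the next.
Phase angle: θ = 360°·(17.00 d)/(29.5 d) = 207.5°.
cos 207.5° = (-0.887), so f = (1 − (-0.887))/2 = 0.944, so 94%.

94%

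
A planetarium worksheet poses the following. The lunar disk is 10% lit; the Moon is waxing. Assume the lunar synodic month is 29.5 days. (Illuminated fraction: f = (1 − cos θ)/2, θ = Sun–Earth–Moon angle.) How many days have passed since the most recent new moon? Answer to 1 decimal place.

Invert f = (1 − cos θ)/2 to get cos θ = 1 − 2(0.10) = 0.800, hence θ₀ = arccos 0.800 = 36.9°.
Before full moon the principal value applies: θ = 36.9°.
Age = 29.5 × 36.9°/360° ≈ 3.02 days.

3.0 days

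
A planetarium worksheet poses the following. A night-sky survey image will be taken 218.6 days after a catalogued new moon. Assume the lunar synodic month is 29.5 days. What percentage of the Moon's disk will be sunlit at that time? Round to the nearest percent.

218.6/29.5 = 7.410 lunations, so 7 complete cycles and 12.10 d into the next.
Elongation θ = 360° × 12.10/29.5 ≈ 147.7°.
Illuminated fraction = (1 − cos 147.7°)/2 = (1 − (-0.845))/2 ≈ 0.922, so 92%.

92%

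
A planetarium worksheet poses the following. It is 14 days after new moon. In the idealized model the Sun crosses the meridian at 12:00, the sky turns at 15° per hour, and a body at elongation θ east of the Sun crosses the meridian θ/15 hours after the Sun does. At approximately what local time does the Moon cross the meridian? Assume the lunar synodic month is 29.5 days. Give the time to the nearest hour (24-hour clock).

23:00

The Moon has covered 14/29.5 of its cycle, so θ ≈ 360° × 14/29.5 = 170.8°.
At 15° of sky rotation per hour, 170.8° corresponds to a 11.39 h lag.
12:00 + 11.39 h ≈ 23:23 → 23:00 to the nearest hour.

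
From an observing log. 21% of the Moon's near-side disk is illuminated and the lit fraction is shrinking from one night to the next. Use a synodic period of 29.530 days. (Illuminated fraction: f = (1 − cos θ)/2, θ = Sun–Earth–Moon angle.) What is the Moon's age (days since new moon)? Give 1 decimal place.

25.1 days

cos θ = 1 − 2f = 0.580, giving a principal value of 54.5°.
A waning Moon lies in 180°–360°, so θ = 360° − 54.5° = 305.5°.
That fraction of the synodic month is 305.5/360 × 29.530 d ≈ 25.06 d.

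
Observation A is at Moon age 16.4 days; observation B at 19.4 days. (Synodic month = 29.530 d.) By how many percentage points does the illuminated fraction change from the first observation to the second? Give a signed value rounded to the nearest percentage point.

θ₁ = 360° × 16.4/29.530 = 199.9°, f₁ = (1 − cos θ₁)/2 = 0.970.
θ₂ = 360° × 19.4/29.530 = 236.5°, f₂ = (1 − cos θ₂)/2 = 0.776.
Change = f₂ − f₁ = -0.194 → -19 percentage points.

-19 pp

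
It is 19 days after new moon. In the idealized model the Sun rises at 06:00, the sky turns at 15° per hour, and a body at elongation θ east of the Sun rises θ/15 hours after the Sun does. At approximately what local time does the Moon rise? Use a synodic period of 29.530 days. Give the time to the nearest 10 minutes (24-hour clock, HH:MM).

21:30

The Moon has covered 19/29.530 of its cycle, so θ ≈ 360° × 19/29.530 = 231.6°.
At 15° of sky rotation per hour, 231.6° corresponds to a 15.44 h lag.
06:00 + 15.442 h ≈ 21:27 → 21:30 to the nearest ten minutes.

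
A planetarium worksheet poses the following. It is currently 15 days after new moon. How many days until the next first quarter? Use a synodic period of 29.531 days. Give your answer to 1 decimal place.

First quarter is 0.25 of the way through the cycle: age 0.25 × 29.531 = 7.383 d.
Already past this cycle's first quarter; the next is at 7.383 + 29.531 = 36.914 d, so 36.914 − 15 = 21.914 days.

21.9 days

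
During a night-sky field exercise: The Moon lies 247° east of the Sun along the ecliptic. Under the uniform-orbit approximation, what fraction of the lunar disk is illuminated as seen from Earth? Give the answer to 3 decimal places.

0.695

Half-versine of 247°: (1 − (-0.391))/2 = 0.695.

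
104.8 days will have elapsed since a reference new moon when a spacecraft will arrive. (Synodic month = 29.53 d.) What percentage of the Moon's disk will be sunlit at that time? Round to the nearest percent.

98%

104.8/29.53 = 3.549 lunations, so 3 complete cycles and 16.21 d into the next.
The Moon has covered 16.21/29.53 of its cycle, so θ ≈ 360° × 16.21/29.53 = 197.6°.
cos 197.6° = (-0.953), so f = (1 − (-0.953))/2 = 0.977, so 98%.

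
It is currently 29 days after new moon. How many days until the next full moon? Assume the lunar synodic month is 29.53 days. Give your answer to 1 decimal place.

15.3 days

Full moon is 0.5 of the way through the cycle: age 0.5 × 29.53 = 14.765 d.
This lunation's full moon (14.765 d) has passed, so add one period: 44.295 − 29 = 15.295 days.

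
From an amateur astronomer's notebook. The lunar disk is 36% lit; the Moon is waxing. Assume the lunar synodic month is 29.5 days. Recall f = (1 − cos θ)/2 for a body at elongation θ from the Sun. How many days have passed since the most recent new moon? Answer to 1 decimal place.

Invert f = (1 − cos θ)/2 to get cos θ = 1 − 2(0.36) = 0.280, hence θ₀ = arccos 0.280 = 73.7°.
Waxing ⇒ before full, so θ = 73.7°.
At 360°/29.5 d per day, 73.7° corresponds to 6.04 days.

6.0 days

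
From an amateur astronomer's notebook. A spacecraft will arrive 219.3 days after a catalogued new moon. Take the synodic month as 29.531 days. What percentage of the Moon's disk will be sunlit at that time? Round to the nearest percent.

219.3/29.531 = 7.426 lunations, so 7 complete cycles and 12.58 d into the next.
The Moon has covered 12.58/29.531 of its cycle, so θ ≈ 360° × 12.58/29.531 = 153.4°.
cos 153.4° = (-0.894), so f = (1 − (-0.894))/2 = 0.947, so 95%.

95%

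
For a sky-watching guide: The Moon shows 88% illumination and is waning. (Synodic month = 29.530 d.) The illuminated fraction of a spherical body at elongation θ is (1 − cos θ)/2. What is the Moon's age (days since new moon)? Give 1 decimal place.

From f = (1 − cos θ)/2: cos θ = 1 − 2×0.88 = -0.760; arccos → 139.5°.
Waning ⇒ past full, so θ = 360° − 139.5° = 220.5°.
At 360°/29.530 d per day, 220.5° corresponds to 18.09 days.

18.1 days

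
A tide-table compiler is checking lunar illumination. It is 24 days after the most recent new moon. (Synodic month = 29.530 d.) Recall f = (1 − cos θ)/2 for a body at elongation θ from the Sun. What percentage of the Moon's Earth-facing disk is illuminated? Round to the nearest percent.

Phase angle: θ = 360°·(24 d)/(29.530 d) = 292.6°.
Illuminated fraction = (1 − cos 292.6°)/2 = (1 − 0.384)/2 ≈ 0.308, so 31%.

31%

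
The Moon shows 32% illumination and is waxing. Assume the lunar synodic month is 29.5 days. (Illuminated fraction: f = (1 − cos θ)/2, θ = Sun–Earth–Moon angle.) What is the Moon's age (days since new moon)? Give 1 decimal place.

5.6 days

cos θ = 1 − 2f = 0.360, giving a principal value of 68.9°.
Before full moon the principal value applies: θ = 68.9°.
That fraction of the synodic month is 68.9/360 × 29.5 d ≈ 5.65 d.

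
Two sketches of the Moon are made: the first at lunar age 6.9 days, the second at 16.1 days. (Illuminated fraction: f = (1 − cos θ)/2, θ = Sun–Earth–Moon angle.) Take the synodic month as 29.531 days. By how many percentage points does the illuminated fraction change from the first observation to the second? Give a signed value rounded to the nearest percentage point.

+53 pp

θ₁ = 360° × 6.9/29.531 = 84.1°, f₁ = (1 − cos θ₁)/2 = 0.449.
θ₂ = 360° × 16.1/29.531 = 196.3°, f₂ = (1 − cos θ₂)/2 = 0.980.
Change = f₂ − f₁ = +0.531 → +53 percentage points.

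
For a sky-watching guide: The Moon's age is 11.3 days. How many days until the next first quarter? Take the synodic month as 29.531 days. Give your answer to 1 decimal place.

First quarter occurs at elongation 90°, i.e. at age 29.531 × 90/360 = 7.383 d.
Already past this cycle's first quarter; the next is at 7.383 + 29.531 = 36.914 d, so 36.914 − 11.3 = 25.614 days.

25.6 days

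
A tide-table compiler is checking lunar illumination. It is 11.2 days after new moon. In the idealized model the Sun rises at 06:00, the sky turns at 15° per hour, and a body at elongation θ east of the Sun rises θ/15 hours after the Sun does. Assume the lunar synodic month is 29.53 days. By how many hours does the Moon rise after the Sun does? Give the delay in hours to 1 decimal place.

Elongation θ = 360° × 11.2/29.53 ≈ 136.5°.
The Moon trails the Sun by θ/15 = 136.5/15 ≈ 9.10 hours.
So the Moon rises 9.10 h after the Sun.

9.1 h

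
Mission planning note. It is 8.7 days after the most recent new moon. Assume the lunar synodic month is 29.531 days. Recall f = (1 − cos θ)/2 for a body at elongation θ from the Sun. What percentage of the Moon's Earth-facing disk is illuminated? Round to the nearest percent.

Elongation θ = 360° × 8.7/29.531 ≈ 106.1°.
With cos θ = (-0.277), the lit fraction is (1 − (-0.277))/2 ≈ 0.638, so 64%.

64%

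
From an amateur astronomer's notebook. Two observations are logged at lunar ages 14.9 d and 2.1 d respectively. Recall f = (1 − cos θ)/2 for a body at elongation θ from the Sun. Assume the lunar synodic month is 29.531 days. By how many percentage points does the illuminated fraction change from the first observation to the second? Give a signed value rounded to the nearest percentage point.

-95 pp

θ₁ = 360° × 14.9/29.531 = 181.6°, f₁ = (1 − cos θ₁)/2 = 1.000.
θ₂ = 360° × 2.1/29.531 = 25.6°, f₂ = (1 − cos θ₂)/2 = 0.049.
Change = f₂ − f₁ = -0.951 → -95 percentage points.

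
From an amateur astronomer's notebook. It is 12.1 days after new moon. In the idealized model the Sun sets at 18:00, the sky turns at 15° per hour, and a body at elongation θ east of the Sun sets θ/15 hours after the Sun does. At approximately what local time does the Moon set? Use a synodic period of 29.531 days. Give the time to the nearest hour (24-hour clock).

04:00

Phase angle: θ = 360°·(12.1 d)/(29.531 d) = 147.5°.
The Moon trails the Sun by θ/15 = 147.5/15 ≈ 9.83 hours.
18:00 + 9.83 h ≈ 03:50 → 04:00 to the nearest hour.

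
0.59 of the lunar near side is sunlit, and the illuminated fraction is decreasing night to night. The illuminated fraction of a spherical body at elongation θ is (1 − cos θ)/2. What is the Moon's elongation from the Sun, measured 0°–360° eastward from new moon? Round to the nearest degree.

260°

cos θ = 1 − 2f = -0.180, giving a principal value of 100.4°.
A waning Moon lies in 180°–360°, so θ = 360° − 100.4° = 259.6°.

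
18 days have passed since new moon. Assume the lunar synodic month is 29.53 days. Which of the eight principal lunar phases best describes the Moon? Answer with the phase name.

At 18/29.53 of the cycle, θ ≈ 219° — the waning gibbous range.

waning gibbous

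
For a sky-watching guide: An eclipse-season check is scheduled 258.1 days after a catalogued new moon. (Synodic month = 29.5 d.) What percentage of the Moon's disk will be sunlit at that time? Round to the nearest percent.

50%

258.1 d spans 8 complete synodic months (8 × 29.5 = 236.00 d) plus 22.10 d.
The Moon has covered 22.10/29.5 of its cycle, so θ ≈ 360° × 22.10/29.5 = 269.7°.
Illuminated fraction = (1 − cos 269.7°)/2 = (1 − (-0.005))/2 ≈ 0.503, so 50%.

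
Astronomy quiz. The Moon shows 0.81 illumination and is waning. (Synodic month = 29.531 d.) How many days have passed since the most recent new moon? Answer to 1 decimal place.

19.0 days

Invert f = (1 − cos θ)/2 to get cos θ = 1 − 2(0.81) = -0.620, hence θ₀ = arccos -0.620 = 128.3°.
Since the Moon is past full (waning), take the reflex angle: θ = 360° − 128.3° = 231.7°.
At 360°/29.531 d per day, 231.7° corresponds to 19.01 days.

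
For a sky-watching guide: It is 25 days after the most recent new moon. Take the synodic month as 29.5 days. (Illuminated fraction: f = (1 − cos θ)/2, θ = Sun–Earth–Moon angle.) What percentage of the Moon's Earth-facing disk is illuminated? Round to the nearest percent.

Elongation θ = 360° × 25/29.5 ≈ 305.1°.
cos 305.1° = 0.575, so f = (1 − 0.575)/2 = 0.213, so 21%.

21%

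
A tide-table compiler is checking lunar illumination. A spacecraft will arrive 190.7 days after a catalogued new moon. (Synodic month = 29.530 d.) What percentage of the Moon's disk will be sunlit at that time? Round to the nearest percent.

98%

Reduce mod P: 190.7 − 6×29.530 = 13.52 d into the current lunation.
Phase angle: θ = 360°·(13.52 d)/(29.530 d) = 164.8°.
cos 164.8° = (-0.965), so f = (1 − (-0.965))/2 = 0.983, so 98%.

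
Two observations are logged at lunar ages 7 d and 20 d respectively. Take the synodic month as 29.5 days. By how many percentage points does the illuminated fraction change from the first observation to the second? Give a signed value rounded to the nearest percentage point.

θ₁ = 360° × 7/29.5 = 85.4°, f₁ = (1 − cos θ₁)/2 = 0.460.
θ₂ = 360° × 20/29.5 = 244.1°, f₂ = (1 − cos θ₂)/2 = 0.719.
Change = f₂ − f₁ = +0.259 → +26 percentage points.

+26 percentage points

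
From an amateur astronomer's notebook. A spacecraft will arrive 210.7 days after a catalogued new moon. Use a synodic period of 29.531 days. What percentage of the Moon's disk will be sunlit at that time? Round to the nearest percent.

17%

Reduce mod P: 210.7 − 7×29.531 = 3.98 d into the current lunation.
The Moon has covered 3.98/29.531 of its cycle, so θ ≈ 360° × 3.98/29.531 = 48.6°.
cos 48.6° = 0.662, so f = (1 − 0.662)/2 = 0.169, so 17%.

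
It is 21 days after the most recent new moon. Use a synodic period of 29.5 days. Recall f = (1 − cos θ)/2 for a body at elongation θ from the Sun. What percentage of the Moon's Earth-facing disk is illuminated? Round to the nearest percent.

62%

Elongation θ = 360° × 21/29.5 ≈ 256.3°.
cos 256.3° = (-0.237), so f = (1 − (-0.237))/2 = 0.619, so 62%.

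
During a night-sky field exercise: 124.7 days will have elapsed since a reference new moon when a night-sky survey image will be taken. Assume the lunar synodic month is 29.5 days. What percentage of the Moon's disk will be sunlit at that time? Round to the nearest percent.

Reduce mod P: 124.7 − 4×29.5 = 6.70 d into the current lunation.
Elongation θ = 360° × 6.70/29.5 ≈ 81.8°.
cos 81.8° = 0.143, so f = (1 − 0.143)/2 = 0.428, so 43%.

43%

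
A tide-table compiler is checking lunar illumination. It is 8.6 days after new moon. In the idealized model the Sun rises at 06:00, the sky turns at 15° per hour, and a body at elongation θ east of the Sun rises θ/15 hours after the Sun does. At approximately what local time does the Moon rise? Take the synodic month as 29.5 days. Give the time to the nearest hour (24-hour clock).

Phase angle: θ = 360°·(8.6 d)/(29.5 d) = 104.9°.
At 15° of sky rotation per hour, 104.9° corresponds to a 7.00 h lag.
06:00 + 7.00 h ≈ 13:00 → 13:00 to the nearest hour.

13:00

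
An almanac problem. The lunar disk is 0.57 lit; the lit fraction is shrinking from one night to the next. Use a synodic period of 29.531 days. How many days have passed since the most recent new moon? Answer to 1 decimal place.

cos θ = 1 − 2f = -0.140, giving a principal value of 98.0°.
A waning Moon lies in 180°–360°, so θ = 360° − 98.0° = 262.0°.
That fraction of the synodic month is 262.0/360 × 29.531 d ≈ 21.49 d.

21.5 days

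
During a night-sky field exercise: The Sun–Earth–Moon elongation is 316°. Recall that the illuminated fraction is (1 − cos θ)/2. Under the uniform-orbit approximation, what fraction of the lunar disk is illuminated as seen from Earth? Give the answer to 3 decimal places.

0.140

cos 316° = 0.719, so f = (1 − 0.719)/2 = 0.140.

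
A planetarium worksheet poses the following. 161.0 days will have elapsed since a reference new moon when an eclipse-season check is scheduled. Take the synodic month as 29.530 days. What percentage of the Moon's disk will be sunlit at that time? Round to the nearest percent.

98%

Reduce mod P: 161.0 − 5×29.530 = 13.35 d into the current lunation.
Elongation θ = 360° × 13.35/29.530 ≈ 162.7°.
cos 162.7° = (-0.955), so f = (1 − (-0.955))/2 = 0.978, so 98%.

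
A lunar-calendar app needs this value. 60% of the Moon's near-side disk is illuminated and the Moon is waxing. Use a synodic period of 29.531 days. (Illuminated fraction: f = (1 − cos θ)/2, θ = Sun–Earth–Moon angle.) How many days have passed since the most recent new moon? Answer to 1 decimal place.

8.3 days

Invert f = (1 − cos θ)/2 to get cos θ = 1 − 2(0.60) = -0.200, hence θ₀ = arccos -0.200 = 101.5°.
The Moon is waxing (0°–180°), so θ = 101.5° directly.
That fraction of the synodic month is 101.5/360 × 29.531 d ≈ 8.33 d.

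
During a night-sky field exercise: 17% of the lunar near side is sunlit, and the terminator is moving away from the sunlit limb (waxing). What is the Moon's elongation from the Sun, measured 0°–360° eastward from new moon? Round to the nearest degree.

From f = (1 − cos θ)/2: cos θ = 1 − 2×0.17 = 0.660; arccos → 48.7°.
The Moon is waxing (0°–180°), so θ = 48.7° directly.

49°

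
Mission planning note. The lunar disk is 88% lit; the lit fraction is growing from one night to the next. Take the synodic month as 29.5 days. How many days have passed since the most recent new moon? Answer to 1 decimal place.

cos θ = 1 − 2f = -0.760, giving a principal value of 139.5°.
Waxing ⇒ before full, so θ = 139.5°.
At 360°/29.5 d per day, 139.5° corresponds to 11.43 days.

11.4 days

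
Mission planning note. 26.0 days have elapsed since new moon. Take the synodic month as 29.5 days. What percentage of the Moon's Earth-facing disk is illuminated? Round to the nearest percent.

The Moon has covered 26.0/29.5 of its cycle, so θ ≈ 360° × 26.0/29.5 = 317.3°.
cos 317.3° = 0.735, so f = (1 − 0.735)/2 = 0.133, so 13%.

13%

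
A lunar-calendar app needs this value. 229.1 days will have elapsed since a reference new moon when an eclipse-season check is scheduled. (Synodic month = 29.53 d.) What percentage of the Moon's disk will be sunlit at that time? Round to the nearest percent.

47%

Reduce mod P: 229.1 − 7×29.53 = 22.39 d into the current lunation.
Phase angle: θ = 360°·(22.39 d)/(29.53 d) = 273.0°.
With cos θ = 0.052, the lit fraction is (1 − 0.052)/2 ≈ 0.474, so 47%.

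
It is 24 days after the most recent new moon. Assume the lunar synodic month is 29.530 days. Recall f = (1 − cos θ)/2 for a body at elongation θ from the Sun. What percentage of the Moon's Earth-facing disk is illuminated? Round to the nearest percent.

31%

The Moon has covered 24/29.530 of its cycle, so θ ≈ 360° × 24/29.530 = 292.6°.
With cos θ = 0.384, the lit fraction is (1 − 0.384)/2 ≈ 0.308, so 31%.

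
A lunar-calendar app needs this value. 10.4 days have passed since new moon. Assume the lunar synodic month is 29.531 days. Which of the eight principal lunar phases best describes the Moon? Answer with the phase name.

θ ≈ 360° × 10.4/29.531 = 127°, which falls in the waxing gibbous sector.

waxing gibbous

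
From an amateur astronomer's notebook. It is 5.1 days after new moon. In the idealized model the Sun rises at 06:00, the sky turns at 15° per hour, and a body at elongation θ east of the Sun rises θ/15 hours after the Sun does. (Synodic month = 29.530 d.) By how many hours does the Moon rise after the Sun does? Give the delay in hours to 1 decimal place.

4.1 h

Elongation θ = 360° × 5.1/29.530 ≈ 62.2°.
Delay after the Sun = 62.2° / (15°/h) ≈ 4.14 h.
So the Moon rises 4.14 h after the Sun.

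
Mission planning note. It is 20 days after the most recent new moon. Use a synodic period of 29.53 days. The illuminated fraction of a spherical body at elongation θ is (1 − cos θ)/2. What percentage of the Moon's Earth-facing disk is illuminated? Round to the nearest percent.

Phase angle: θ = 360°·(20 d)/(29.53 d) = 243.8°.
With cos θ = (-0.441), the lit fraction is (1 − (-0.441))/2 ≈ 0.721, so 72%.

72%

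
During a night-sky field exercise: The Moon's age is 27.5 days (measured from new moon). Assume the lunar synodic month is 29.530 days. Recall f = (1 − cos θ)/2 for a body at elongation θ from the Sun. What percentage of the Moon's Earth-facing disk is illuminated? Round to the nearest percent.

5%

The Moon has covered 27.5/29.530 of its cycle, so θ ≈ 360° × 27.5/29.530 = 335.3°.
cos 335.3° = 0.908, so f = (1 − 0.908)/2 = 0.046, so 5%.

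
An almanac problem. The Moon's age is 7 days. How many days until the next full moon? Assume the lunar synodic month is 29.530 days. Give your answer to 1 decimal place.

7.8 days

Full moon is 0.5 of the way through the cycle: age 0.5 × 29.530 = 14.765 d.
That is 14.765 − 7 = 7.765 days ahead.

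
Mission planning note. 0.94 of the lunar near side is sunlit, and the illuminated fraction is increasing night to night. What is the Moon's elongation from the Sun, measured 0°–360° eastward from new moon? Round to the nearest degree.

cos θ = 1 − 2f = -0.880, giving a principal value of 151.6°.
Waxing ⇒ before full, so θ = 151.6°.

152°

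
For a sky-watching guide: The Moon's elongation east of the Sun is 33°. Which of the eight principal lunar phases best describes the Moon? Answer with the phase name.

waxing crescent

33° lies in the waxing crescent sector of the 8-phase cycle.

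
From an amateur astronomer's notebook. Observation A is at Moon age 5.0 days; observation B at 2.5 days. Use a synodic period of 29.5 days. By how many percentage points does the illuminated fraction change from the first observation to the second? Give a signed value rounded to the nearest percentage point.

θ₁ = 360° × 5.0/29.5 = 61.0°, f₁ = (1 − cos θ₁)/2 = 0.258.
θ₂ = 360° × 2.5/29.5 = 30.5°, f₂ = (1 − cos θ₂)/2 = 0.069.
Change = f₂ − f₁ = -0.189 → -19 percentage points.

-19 percentage points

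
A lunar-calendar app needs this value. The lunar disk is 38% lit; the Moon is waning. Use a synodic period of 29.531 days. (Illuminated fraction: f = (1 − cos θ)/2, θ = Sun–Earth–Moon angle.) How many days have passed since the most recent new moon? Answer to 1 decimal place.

cos θ = 1 − 2f = 0.240, giving a principal value of 76.1°.
A waning Moon lies in 180°–360°, so θ = 360° − 76.1° = 283.9°.
Age = 29.531 × 283.9°/360° ≈ 23.29 days.

23.3 days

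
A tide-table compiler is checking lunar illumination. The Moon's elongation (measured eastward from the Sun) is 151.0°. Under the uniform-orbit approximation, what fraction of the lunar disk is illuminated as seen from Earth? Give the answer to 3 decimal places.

f = (1 − cos 151.0°)/2 = (1 − (-0.875))/2 ≈ 0.937.

0.937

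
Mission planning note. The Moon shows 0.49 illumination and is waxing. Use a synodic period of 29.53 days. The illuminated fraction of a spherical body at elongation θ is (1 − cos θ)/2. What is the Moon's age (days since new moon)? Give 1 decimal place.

7.3 days

From f = (1 − cos θ)/2: cos θ = 1 − 2×0.49 = 0.020; arccos → 88.9°.
The Moon is waxing (0°–180°), so θ = 88.9° directly.
Age = 29.53 × 88.9°/360° ≈ 7.29 days.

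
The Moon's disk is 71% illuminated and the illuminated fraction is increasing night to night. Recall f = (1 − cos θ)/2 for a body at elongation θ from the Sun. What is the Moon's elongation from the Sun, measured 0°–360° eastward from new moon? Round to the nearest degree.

115°

Invert f = (1 − cos θ)/2 to get cos θ = 1 − 2(0.71) = -0.420, hence θ₀ = arccos -0.420 = 114.8°.
Waxing ⇒ before full, so θ = 114.8°.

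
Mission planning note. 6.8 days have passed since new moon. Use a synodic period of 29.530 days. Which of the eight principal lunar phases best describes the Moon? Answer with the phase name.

At 6.8/29.530 of the cycle, θ ≈ 83° — the first quarter range.

first quarter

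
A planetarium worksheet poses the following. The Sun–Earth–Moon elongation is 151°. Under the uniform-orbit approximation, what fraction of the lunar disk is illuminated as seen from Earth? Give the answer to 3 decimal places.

0.937

Half-versine of 151°: (1 − (-0.875))/2 = 0.937.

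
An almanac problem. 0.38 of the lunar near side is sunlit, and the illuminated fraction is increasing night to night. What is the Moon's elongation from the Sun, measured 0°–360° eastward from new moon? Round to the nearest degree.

76°

Invert f = (1 − cos θ)/2 to get cos θ = 1 − 2(0.38) = 0.240, hence θ₀ = arccos 0.240 = 76.1°.
Waxing ⇒ before full, so θ = 76.1°.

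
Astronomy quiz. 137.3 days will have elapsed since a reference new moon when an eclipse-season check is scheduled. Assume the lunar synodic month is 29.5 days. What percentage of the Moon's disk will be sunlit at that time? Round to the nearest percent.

78%

Reduce mod P: 137.3 − 4×29.5 = 19.30 d into the current lunation.
Elongation θ = 360° × 19.30/29.5 ≈ 235.5°.
cos 235.5° = (-0.566), so f = (1 − (-0.566))/2 = 0.783, so 78%.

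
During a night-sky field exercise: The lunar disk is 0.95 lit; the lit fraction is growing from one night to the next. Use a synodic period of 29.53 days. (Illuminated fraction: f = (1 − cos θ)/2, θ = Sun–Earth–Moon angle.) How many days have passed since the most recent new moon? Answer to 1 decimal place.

cos θ = 1 − 2f = -0.900, giving a principal value of 154.2°.
Waxing ⇒ before full, so θ = 154.2°.
That fraction of the synodic month is 154.2/360 × 29.53 d ≈ 12.65 d.

12.6 days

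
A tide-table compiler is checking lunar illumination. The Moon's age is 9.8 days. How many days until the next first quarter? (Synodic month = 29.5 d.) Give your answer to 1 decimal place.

First quarter occurs at elongation 90°, i.e. at age 29.5 × 90/360 = 7.375 d.
Already past this cycle's first quarter; the next is at 7.375 + 29.5 = 36.875 d, so 36.875 − 9.8 = 27.075 days.

27.1 days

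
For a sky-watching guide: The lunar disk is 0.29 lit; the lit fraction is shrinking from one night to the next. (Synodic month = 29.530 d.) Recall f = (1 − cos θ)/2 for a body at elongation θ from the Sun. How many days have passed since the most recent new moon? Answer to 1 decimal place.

From f = (1 − cos θ)/2: cos θ = 1 − 2×0.29 = 0.420; arccos → 65.2°.
A waning Moon lies in 180°–360°, so θ = 360° − 65.2° = 294.8°.
At 360°/29.530 d per day, 294.8° corresponds to 24.18 days.

24.2 days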